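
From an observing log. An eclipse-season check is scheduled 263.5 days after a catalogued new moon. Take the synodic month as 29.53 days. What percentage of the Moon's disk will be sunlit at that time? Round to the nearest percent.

263.5 d spans 8 complete synodic months (8 × 29.53 = 236.24 d) plus 27.26 d.
Elongation θ = 360° × 27.26/29.53 ≈ 332.3°.
Illuminated fraction = (1 − cos 332.3°)/2 = (1 − 0.886)/2 ≈ 0.057, so 6%.

6%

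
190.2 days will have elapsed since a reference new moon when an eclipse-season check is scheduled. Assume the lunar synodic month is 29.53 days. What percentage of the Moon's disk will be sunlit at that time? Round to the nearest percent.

97%

190.2/29.53 = 6.441 lunations, so 6 complete cycles and 13.02 d into the next.
Phase angle: θ = 360°·(13.02 d)/(29.53 d) = 158.7°.
Illuminated fraction = (1 − cos 158.7°)/2 = (1 − (-0.932))/2 ≈ 0.966, so 97%.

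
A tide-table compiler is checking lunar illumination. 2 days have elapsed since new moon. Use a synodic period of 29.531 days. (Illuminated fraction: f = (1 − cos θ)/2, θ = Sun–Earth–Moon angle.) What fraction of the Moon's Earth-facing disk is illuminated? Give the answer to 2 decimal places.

Phase angle: θ = 360°·(2 d)/(29.531 d) = 24.4°.
cos 24.4° = 0.911, so f = (1 − 0.911)/2 = 0.045.

0.04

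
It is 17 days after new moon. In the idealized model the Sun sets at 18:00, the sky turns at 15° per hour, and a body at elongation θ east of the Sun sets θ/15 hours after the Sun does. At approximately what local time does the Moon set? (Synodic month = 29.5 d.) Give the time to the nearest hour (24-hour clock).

08:00

The Moon has covered 17/29.5 of its cycle, so θ ≈ 360° × 17/29.5 = 207.5°.
The Moon trails the Sun by θ/15 = 207.5/15 ≈ 13.83 hours.
18:00 + 13.83 h ≈ 07:50 → 08:00 to the nearest hour.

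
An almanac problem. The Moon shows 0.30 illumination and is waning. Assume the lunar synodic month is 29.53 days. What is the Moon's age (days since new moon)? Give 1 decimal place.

24.1 days

From f = (1 − cos θ)/2: cos θ = 1 − 2×0.30 = 0.400; arccos → 66.4°.
Waning ⇒ past full, so θ = 360° − 66.4° = 293.6°.
Age = 29.53 × 293.6°/360° ≈ 24.08 days.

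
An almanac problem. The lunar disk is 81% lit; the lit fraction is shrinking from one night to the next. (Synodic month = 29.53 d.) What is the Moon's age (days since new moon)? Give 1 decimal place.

Invert f = (1 − cos θ)/2 to get cos θ = 1 − 2(0.81) = -0.620, hence θ₀ = arccos -0.620 = 128.3°.
A waning Moon lies in 180°–360°, so θ = 360° − 128.3° = 231.7°.
That fraction of the synodic month is 231.7/360 × 29.53 d ≈ 19.00 d.

19.0 days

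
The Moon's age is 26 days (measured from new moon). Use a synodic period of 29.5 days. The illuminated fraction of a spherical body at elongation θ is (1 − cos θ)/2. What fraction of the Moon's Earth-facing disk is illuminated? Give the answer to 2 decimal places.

0.13

Phase angle: θ = 360°·(26 d)/(29.5 d) = 317.3°.
Illuminated fraction = (1 − cos 317.3°)/2 = (1 − 0.735)/2 ≈ 0.133.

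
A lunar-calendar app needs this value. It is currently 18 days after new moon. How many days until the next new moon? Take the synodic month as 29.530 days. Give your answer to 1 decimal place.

11.5 days

The next new moon completes the synodic month: 29.530 − 18 = 11.530 days.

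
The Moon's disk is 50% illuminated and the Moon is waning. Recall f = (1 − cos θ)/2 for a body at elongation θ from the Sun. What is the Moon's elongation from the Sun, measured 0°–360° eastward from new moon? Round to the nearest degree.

From f = (1 − cos θ)/2: cos θ = 1 − 2×0.50 = 0.000; arccos → 90.0°.
Since the Moon is past full (waning), take the reflex angle: θ = 360° − 90.0° = 270.0°.

270°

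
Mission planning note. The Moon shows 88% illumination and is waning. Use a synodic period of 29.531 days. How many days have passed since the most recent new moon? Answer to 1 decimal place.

18.1 days

cos θ = 1 − 2f = -0.760, giving a principal value of 139.5°.
A waning Moon lies in 180°–360°, so θ = 360° − 139.5° = 220.5°.
That fraction of the synodic month is 220.5/360 × 29.531 d ≈ 18.09 d.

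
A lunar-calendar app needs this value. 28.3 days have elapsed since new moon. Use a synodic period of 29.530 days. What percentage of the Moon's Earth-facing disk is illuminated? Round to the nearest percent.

Elongation θ = 360° × 28.3/29.530 ≈ 345.0°.
cos 345.0° = 0.966, so f = (1 − 0.966)/2 = 0.017, so 2%.

2%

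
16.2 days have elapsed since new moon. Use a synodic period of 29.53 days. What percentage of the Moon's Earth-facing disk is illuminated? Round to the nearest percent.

Phase angle: θ = 360°·(16.2 d)/(29.53 d) = 197.5°.
With cos θ = (-0.954), the lit fraction is (1 − (-0.954))/2 ≈ 0.977, so 98%.

98%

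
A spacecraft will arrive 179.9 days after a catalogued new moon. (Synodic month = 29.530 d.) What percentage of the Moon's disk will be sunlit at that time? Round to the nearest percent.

179.9/29.530 = 6.092 lunations, so 6 complete cycles and 2.72 d into the next.
Phase angle: θ = 360°·(2.72 d)/(29.530 d) = 33.2°.
With cos θ = 0.837, the lit fraction is (1 − 0.837)/2 ≈ 0.081, so 8%.

8%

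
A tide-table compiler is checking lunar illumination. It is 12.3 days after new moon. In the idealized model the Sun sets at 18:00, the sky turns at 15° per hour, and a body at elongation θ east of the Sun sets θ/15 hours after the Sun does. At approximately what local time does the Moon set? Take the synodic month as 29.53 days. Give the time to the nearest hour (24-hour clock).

The Moon has covered 12.3/29.53 of its cycle, so θ ≈ 360° × 12.3/29.53 = 149.9°.
The Moon trails the Sun by θ/15 = 149.9/15 ≈ 10.00 hours.
18:00 + 10.00 h ≈ 04:00 → 04:00 to the nearest hour.

04:00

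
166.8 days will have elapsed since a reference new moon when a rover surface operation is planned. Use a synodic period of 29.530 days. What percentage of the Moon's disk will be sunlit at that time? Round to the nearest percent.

Reduce mod P: 166.8 − 5×29.530 = 19.15 d into the current lunation.
Elongation θ = 360° × 19.15/29.530 ≈ 233.5°.
Illuminated fraction = (1 − cos 233.5°)/2 = (1 − (-0.595))/2 ≈ 0.798, so 80%.

80%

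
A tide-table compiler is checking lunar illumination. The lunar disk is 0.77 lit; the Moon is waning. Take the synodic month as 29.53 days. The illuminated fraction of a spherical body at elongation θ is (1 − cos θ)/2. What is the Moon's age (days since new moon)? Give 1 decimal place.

From f = (1 − cos θ)/2: cos θ = 1 − 2×0.77 = -0.540; arccos → 122.7°.
Waning ⇒ past full, so θ = 360° − 122.7° = 237.3°.
Age = 29.53 × 237.3°/360° ≈ 19.47 days.

19.5 days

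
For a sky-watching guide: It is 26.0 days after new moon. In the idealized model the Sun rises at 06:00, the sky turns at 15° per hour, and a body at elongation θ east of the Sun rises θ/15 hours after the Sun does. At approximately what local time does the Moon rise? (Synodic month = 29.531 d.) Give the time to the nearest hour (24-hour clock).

03:00

Phase angle: θ = 360°·(26.0 d)/(29.531 d) = 317.0°.
At 15° of sky rotation per hour, 317.0° corresponds to a 21.13 h lag.
06:00 + 21.13 h ≈ 03:08 → 03:00 to the nearest hour.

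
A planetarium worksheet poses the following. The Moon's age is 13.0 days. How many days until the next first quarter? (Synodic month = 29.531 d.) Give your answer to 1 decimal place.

23.9 days

First quarter occurs at elongation 90°, i.e. at age 29.531 × 90/360 = 7.383 d.
Already past this cycle's first quarter; the next is at 7.383 + 29.531 = 36.914 d, so 36.914 − 13.0 = 23.914 days.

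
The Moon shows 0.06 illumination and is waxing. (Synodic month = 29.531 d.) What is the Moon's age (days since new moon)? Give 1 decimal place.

From f = (1 − cos θ)/2: cos θ = 1 − 2×0.06 = 0.880; arccos → 28.4°.
Before full moon the principal value applies: θ = 28.4°.
At 360°/29.531 d per day, 28.4° corresponds to 2.33 days.

2.3 days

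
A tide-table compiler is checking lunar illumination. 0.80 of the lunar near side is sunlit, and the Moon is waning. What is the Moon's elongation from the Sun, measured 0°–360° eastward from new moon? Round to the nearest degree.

233°

cos θ = 1 − 2f = -0.600, giving a principal value of 126.9°.
Waning ⇒ past full, so θ = 360° − 126.9° = 233.1°.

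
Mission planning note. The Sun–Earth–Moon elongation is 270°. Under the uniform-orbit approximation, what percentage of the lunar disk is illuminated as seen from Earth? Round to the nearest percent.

50%

Half-versine of 270°: (1 − (-0.000))/2 = 0.500, i.e. 50%.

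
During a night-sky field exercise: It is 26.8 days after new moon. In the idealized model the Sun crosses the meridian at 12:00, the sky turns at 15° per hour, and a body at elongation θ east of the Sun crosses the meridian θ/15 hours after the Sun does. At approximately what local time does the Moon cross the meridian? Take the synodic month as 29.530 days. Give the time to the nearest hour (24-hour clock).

The Moon has covered 26.8/29.530 of its cycle, so θ ≈ 360° × 26.8/29.530 = 326.7°.
Delay after the Sun = 326.7° / (15°/h) ≈ 21.78 h.
12:00 + 21.78 h ≈ 09:47 → 10:00 to the nearest hour.

10:00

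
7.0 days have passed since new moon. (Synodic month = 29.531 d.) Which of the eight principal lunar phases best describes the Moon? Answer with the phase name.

At 7.0/29.531 of the cycle, θ ≈ 85° — the first quarter range.

first quarter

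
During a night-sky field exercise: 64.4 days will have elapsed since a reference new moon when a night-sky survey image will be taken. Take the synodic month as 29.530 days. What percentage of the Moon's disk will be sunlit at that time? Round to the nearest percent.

29%

Reduce mod P: 64.4 − 2×29.530 = 5.34 d into the current lunation.
Elongation θ = 360° × 5.34/29.530 ≈ 65.1°.
cos 65.1° = 0.421, so f = (1 − 0.421)/2 = 0.289, so 29%.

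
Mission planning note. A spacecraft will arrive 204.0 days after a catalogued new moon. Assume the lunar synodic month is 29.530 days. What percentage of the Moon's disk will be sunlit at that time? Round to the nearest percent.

Reduce mod P: 204.0 − 6×29.530 = 26.82 d into the current lunation.
Phase angle: θ = 360°·(26.82 d)/(29.530 d) = 327.0°.
With cos θ = 0.838, the lit fraction is (1 − 0.838)/2 ≈ 0.081, so 8%.

8%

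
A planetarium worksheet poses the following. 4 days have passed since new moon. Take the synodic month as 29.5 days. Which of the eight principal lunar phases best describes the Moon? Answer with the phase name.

waxing crescent

At 4/29.5 of the cycle, θ ≈ 49° — the waxing crescent range.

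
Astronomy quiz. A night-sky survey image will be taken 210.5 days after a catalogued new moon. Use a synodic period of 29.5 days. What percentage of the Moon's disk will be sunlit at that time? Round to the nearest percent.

210.5 d spans 7 complete synodic months (7 × 29.5 = 206.50 d) plus 4.00 d.
Phase angle: θ = 360°·(4.00 d)/(29.5 d) = 48.8°.
With cos θ = 0.659, the lit fraction is (1 − 0.659)/2 ≈ 0.171, so 17%.

17%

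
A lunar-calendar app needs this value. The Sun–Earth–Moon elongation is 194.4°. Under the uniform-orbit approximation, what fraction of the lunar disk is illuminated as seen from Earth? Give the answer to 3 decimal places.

Half-versine of 194.4°: (1 − (-0.969))/2 = 0.984.

0.984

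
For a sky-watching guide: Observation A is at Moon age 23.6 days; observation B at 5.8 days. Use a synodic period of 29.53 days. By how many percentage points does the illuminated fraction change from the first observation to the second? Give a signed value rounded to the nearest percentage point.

θ₁ = 360° × 23.6/29.53 = 287.7°, f₁ = (1 − cos θ₁)/2 = 0.348.
θ₂ = 360° × 5.8/29.53 = 70.7°, f₂ = (1 − cos θ₂)/2 = 0.335.
Change = f₂ − f₁ = -0.013 → -1 percentage points.

-1 pp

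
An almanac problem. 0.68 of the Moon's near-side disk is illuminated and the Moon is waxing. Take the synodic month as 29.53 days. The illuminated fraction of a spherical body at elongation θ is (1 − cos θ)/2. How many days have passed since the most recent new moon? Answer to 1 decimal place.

9.1 days

cos θ = 1 − 2f = -0.360, giving a principal value of 111.1°.
Before full moon the principal value applies: θ = 111.1°.
At 360°/29.53 d per day, 111.1° corresponds to 9.11 days.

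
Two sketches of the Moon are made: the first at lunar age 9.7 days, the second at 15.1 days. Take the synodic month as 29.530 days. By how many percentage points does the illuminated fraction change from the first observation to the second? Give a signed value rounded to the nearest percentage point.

First observation: θ = 360°·9.7/29.530 = 118.3°, so f = 0.737.
Second observation: θ = 184.1°, f = 0.999.
Δf = 0.999 − 0.737 = +0.262, i.e. +26 pp.

+26 percentage points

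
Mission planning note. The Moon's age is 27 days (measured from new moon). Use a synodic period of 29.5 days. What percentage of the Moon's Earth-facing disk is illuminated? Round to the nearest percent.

7%

The Moon has covered 27/29.5 of its cycle, so θ ≈ 360° × 27/29.5 = 329.5°.
Illuminated fraction = (1 − cos 329.5°)/2 = (1 − 0.862)/2 ≈ 0.069, so 7%.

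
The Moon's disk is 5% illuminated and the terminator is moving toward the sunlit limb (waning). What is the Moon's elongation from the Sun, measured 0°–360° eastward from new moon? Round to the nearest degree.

334°

From f = (1 − cos θ)/2: cos θ = 1 − 2×0.05 = 0.900; arccos → 25.8°.
Since the Moon is past full (waning), take the reflex angle: θ = 360° − 25.8° = 334.2°.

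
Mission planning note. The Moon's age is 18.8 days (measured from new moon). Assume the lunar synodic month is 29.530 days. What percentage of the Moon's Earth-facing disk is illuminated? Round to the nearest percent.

Elongation θ = 360° × 18.8/29.530 ≈ 229.2°.
cos 229.2° = (-0.654), so f = (1 − (-0.654))/2 = 0.827, so 83%.

83%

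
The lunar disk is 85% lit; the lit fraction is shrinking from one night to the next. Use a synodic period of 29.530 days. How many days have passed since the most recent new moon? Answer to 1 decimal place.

18.5 days

cos θ = 1 − 2f = -0.700, giving a principal value of 134.4°.
Waning ⇒ past full, so θ = 360° − 134.4° = 225.6°.
That fraction of the synodic month is 225.6/360 × 29.530 d ≈ 18.50 d.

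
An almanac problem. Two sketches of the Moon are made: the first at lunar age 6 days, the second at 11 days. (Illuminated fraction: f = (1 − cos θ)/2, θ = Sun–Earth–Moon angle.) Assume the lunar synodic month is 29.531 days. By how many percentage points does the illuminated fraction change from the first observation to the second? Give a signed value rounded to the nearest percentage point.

First observation: θ = 360°·6/29.531 = 73.1°, so f = 0.355.
Second observation: θ = 134.1°, f = 0.848.
Δf = 0.848 − 0.355 = +0.493, i.e. +49 pp.

+49 pp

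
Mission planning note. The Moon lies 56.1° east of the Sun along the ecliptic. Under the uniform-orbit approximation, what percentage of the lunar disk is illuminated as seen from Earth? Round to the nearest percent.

22%

f = (1 − cos 56.1°)/2 = (1 − 0.558)/2 ≈ 0.221, i.e. 22%.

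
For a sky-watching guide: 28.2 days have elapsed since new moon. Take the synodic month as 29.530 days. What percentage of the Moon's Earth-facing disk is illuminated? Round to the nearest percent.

2%

The Moon has covered 28.2/29.530 of its cycle, so θ ≈ 360° × 28.2/29.530 = 343.8°.
Illuminated fraction = (1 − cos 343.8°)/2 = (1 − 0.960)/2 ≈ 0.020, so 2%.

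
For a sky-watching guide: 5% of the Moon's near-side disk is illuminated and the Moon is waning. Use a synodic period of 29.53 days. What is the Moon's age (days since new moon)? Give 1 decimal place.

From f = (1 − cos θ)/2: cos θ = 1 − 2×0.05 = 0.900; arccos → 25.8°.
A waning Moon lies in 180°–360°, so θ = 360° − 25.8° = 334.2°.
At 360°/29.53 d per day, 334.2° corresponds to 27.41 days.

27.4 days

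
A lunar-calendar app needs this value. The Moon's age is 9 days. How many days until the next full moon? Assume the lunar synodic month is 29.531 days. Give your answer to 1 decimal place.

Full moon is 0.5 of the way through the cycle: age 0.5 × 29.531 = 14.765 d.
That is 14.765 − 9 = 5.765 days ahead.

5.8 days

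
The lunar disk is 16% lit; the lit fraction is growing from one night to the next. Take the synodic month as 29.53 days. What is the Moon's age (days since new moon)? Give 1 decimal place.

3.9 days

cos θ = 1 − 2f = 0.680, giving a principal value of 47.2°.
The Moon is waxing (0°–180°), so θ = 47.2° directly.
That fraction of the synodic month is 47.2/360 × 29.53 d ≈ 3.87 d.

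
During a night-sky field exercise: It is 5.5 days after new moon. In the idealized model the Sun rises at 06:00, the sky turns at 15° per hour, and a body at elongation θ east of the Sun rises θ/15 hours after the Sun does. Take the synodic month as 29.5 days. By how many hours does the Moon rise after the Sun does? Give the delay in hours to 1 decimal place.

4.5 h

The Moon has covered 5.5/29.5 of its cycle, so θ ≈ 360° × 5.5/29.5 = 67.1°.
At 15° of sky rotation per hour, 67.1° corresponds to a 4.47 h lag.
So the Moon rises 4.47 h after the Sun.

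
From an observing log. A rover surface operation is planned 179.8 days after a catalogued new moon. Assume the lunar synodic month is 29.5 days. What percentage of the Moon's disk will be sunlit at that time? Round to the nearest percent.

9%

Reduce mod P: 179.8 − 6×29.5 = 2.80 d into the current lunation.
The Moon has covered 2.80/29.5 of its cycle, so θ ≈ 360° × 2.80/29.5 = 34.2°.
cos 34.2° = 0.827, so f = (1 − 0.827)/2 = 0.086, so 9%.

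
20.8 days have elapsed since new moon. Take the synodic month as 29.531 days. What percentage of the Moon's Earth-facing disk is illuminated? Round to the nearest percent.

Phase angle: θ = 360°·(20.8 d)/(29.531 d) = 253.6°.
Illuminated fraction = (1 − cos 253.6°)/2 = (1 − (-0.283))/2 ≈ 0.641, so 64%.

64%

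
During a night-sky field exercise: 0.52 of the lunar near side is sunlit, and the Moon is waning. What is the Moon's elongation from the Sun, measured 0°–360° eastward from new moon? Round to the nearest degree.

Invert f = (1 − cos θ)/2 to get cos θ = 1 − 2(0.52) = -0.040, hence θ₀ = arccos -0.040 = 92.3°.
Waning ⇒ past full, so θ = 360° − 92.3° = 267.7°.

268°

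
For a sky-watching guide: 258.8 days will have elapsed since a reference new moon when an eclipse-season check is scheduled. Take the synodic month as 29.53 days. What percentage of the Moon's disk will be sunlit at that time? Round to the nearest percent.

258.8/29.53 = 8.764 lunations, so 8 complete cycles and 22.56 d into the next.
Phase angle: θ = 360°·(22.56 d)/(29.53 d) = 275.0°.
With cos θ = 0.088, the lit fraction is (1 − 0.088)/2 ≈ 0.456, so 46%.

46%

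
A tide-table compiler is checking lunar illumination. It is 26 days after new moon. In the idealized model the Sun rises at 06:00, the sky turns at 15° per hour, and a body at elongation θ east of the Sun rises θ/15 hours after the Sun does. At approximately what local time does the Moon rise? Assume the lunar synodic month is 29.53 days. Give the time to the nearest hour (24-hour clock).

03:00

Elongation θ = 360° × 26/29.53 ≈ 317.0°.
The Moon trails the Sun by θ/15 = 317.0/15 ≈ 21.13 hours.
06:00 + 21.13 h ≈ 03:08 → 03:00 to the nearest hour.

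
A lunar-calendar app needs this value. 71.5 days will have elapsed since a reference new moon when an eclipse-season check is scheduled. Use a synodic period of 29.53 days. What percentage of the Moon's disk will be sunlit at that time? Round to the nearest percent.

94%

71.5/29.53 = 2.421 lunations, so 2 complete cycles and 12.44 d into the next.
The Moon has covered 12.44/29.53 of its cycle, so θ ≈ 360° × 12.44/29.53 = 151.7°.
cos 151.7° = (-0.880), so f = (1 − (-0.880))/2 = 0.940, so 94%.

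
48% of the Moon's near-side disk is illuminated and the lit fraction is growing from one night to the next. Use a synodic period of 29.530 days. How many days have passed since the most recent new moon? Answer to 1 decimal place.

7.2 days

From f = (1 − cos θ)/2: cos θ = 1 − 2×0.48 = 0.040; arccos → 87.7°.
Waxing ⇒ before full, so θ = 87.7°.
That fraction of the synodic month is 87.7/360 × 29.530 d ≈ 7.19 d.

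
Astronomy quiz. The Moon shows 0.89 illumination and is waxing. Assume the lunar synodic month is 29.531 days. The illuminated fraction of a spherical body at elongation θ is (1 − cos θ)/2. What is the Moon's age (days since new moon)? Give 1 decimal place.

11.6 days

Invert f = (1 − cos θ)/2 to get cos θ = 1 − 2(0.89) = -0.780, hence θ₀ = arccos -0.780 = 141.3°.
Waxing ⇒ before full, so θ = 141.3°.
Age = 29.531 × 141.3°/360° ≈ 11.59 days.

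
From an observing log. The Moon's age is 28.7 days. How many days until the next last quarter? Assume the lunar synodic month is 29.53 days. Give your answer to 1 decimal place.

23.0 days

Last quarter is 0.75 of the way through the cycle: age 0.75 × 29.53 = 22.148 d.
This lunation's last quarter (22.148 d) has passed, so add one period: 51.678 − 28.7 = 22.978 days.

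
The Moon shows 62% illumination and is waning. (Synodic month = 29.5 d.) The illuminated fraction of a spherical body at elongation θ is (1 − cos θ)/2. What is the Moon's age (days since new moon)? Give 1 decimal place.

21.0 days

From f = (1 − cos θ)/2: cos θ = 1 − 2×0.62 = -0.240; arccos → 103.9°.
A waning Moon lies in 180°–360°, so θ = 360° − 103.9° = 256.1°.
Age = 29.5 × 256.1°/360° ≈ 20.99 days.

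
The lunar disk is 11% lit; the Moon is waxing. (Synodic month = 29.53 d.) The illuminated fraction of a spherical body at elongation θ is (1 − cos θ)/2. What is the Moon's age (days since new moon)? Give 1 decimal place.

cos θ = 1 − 2f = 0.780, giving a principal value of 38.7°.
Before full moon the principal value applies: θ = 38.7°.
That fraction of the synodic month is 38.7/360 × 29.53 d ≈ 3.18 d.

3.2 days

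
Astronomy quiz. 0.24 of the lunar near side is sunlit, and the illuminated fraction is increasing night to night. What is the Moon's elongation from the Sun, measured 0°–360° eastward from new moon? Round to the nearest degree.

From f = (1 − cos θ)/2: cos θ = 1 − 2×0.24 = 0.520; arccos → 58.7°.
Waxing ⇒ before full, so θ = 58.7°.

59°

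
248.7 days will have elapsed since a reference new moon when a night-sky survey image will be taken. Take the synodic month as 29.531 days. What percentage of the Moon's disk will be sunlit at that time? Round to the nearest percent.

94%

248.7/29.531 = 8.422 lunations, so 8 complete cycles and 12.45 d into the next.
Elongation θ = 360° × 12.45/29.531 ≈ 151.8°.
Illuminated fraction = (1 − cos 151.8°)/2 = (1 − (-0.881))/2 ≈ 0.941, so 94%.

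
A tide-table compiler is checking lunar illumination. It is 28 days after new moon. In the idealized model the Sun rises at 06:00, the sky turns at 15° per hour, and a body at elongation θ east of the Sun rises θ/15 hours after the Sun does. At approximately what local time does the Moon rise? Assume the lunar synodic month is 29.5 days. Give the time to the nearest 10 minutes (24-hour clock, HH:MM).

Phase angle: θ = 360°·(28 d)/(29.5 d) = 341.7°.
Delay after the Sun = 341.7° / (15°/h) ≈ 22.78 h.
06:00 + 22.780 h ≈ 04:47 → 04:50 to the nearest ten minutes.

04:50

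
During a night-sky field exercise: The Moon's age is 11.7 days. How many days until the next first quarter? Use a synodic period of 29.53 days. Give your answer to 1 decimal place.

25.2 days

First quarter occurs at elongation 90°, i.e. at age 29.53 × 90/360 = 7.383 d.
This lunation's first quarter (7.383 d) has passed, so add one period: 36.913 − 11.7 = 25.213 days.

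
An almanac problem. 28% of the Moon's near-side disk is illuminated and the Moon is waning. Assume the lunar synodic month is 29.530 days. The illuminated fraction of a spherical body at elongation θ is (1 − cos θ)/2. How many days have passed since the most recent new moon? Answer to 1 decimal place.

Invert f = (1 − cos θ)/2 to get cos θ = 1 − 2(0.28) = 0.440, hence θ₀ = arccos 0.440 = 63.9°.
Waning ⇒ past full, so θ = 360° − 63.9° = 296.1°.
Age = 29.530 × 296.1°/360° ≈ 24.29 days.

24.3 days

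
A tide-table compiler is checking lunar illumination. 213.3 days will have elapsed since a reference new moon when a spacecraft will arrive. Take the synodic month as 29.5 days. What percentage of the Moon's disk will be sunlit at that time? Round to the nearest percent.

44%

Reduce mod P: 213.3 − 7×29.5 = 6.80 d into the current lunation.
Elongation θ = 360° × 6.80/29.5 ≈ 83.0°.
cos 83.0° = 0.122, so f = (1 − 0.122)/2 = 0.439, so 44%.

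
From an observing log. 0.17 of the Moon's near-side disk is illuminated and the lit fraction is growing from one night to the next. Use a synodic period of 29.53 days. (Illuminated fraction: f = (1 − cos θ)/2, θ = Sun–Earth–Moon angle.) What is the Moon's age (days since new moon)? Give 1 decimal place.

From f = (1 − cos θ)/2: cos θ = 1 − 2×0.17 = 0.660; arccos → 48.7°.
The Moon is waxing (0°–180°), so θ = 48.7° directly.
That fraction of the synodic month is 48.7/360 × 29.53 d ≈ 3.99 d.

4.0 days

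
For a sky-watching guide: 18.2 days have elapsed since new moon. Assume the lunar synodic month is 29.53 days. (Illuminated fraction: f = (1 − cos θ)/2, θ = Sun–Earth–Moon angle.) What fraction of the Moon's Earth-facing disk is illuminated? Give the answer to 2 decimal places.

The Moon has covered 18.2/29.53 of its cycle, so θ ≈ 360° × 18.2/29.53 = 221.9°.
With cos θ = (-0.745), the lit fraction is (1 − (-0.745))/2 ≈ 0.872.

0.87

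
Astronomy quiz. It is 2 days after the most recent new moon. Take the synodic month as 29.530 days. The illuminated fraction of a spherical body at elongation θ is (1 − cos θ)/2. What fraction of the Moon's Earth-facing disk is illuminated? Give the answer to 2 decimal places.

0.04

Elongation θ = 360° × 2/29.530 ≈ 24.4°.
cos 24.4° = 0.911, so f = (1 − 0.911)/2 = 0.045.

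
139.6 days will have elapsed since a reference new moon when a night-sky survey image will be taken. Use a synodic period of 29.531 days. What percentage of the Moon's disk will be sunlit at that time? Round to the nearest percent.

57%

Reduce mod P: 139.6 − 4×29.531 = 21.48 d into the current lunation.
Phase angle: θ = 360°·(21.48 d)/(29.531 d) = 261.8°.
Illuminated fraction = (1 − cos 261.8°)/2 = (1 − (-0.143))/2 ≈ 0.571, so 57%.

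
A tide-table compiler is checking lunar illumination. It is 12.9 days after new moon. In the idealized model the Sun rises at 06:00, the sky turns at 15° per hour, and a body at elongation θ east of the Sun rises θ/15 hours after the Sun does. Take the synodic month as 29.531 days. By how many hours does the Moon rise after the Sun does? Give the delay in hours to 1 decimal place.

Phase angle: θ = 360°·(12.9 d)/(29.531 d) = 157.3°.
At 15° of sky rotation per hour, 157.3° corresponds to a 10.48 h lag.
So the Moon rises 10.48 h after the Sun.

10.5 h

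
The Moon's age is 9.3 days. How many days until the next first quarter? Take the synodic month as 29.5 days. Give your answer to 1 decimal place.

First quarter occurs at elongation 90°, i.e. at age 29.5 × 90/360 = 7.375 d.
Already past this cycle's first quarter; the next is at 7.375 + 29.5 = 36.875 d, so 36.875 − 9.3 = 27.575 days.

27.6 days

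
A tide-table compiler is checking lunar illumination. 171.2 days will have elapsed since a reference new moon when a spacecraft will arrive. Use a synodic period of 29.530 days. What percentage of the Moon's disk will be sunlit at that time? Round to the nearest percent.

171.2/29.530 = 5.797 lunations, so 5 complete cycles and 23.55 d into the next.
Elongation θ = 360° × 23.55/29.530 ≈ 287.1°.
cos 287.1° = 0.294, so f = (1 − 0.294)/2 = 0.353, so 35%.

35%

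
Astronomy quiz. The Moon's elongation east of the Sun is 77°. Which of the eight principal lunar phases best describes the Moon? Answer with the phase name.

first quarter

77° lies in the first quarter sector of the 8-phase cycle.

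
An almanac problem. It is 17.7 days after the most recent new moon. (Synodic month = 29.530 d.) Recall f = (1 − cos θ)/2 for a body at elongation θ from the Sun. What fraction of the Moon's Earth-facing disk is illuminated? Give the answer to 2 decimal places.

The Moon has covered 17.7/29.530 of its cycle, so θ ≈ 360° × 17.7/29.530 = 215.8°.
With cos θ = (-0.811), the lit fraction is (1 − (-0.811))/2 ≈ 0.906.

0.91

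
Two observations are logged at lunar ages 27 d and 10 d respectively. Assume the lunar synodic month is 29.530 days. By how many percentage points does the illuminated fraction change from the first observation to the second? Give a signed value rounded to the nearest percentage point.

θ₁ = 360° × 27/29.530 = 329.2°, f₁ = (1 − cos θ₁)/2 = 0.071.
θ₂ = 360° × 10/29.530 = 121.9°, f₂ = (1 − cos θ₂)/2 = 0.764.
Change = f₂ − f₁ = +0.694 → +69 percentage points.

+69 percentage points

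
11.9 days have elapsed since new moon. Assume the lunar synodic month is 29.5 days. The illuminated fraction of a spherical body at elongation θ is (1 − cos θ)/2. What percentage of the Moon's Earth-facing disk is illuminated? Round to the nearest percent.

Phase angle: θ = 360°·(11.9 d)/(29.5 d) = 145.2°.
cos 145.2° = (-0.821), so f = (1 − (-0.821))/2 = 0.911, so 91%.

91%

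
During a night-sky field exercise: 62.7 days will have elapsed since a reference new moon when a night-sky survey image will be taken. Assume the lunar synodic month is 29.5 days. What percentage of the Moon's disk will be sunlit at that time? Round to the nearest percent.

62.7/29.5 = 2.125 lunations, so 2 complete cycles and 3.70 d into the next.
Phase angle: θ = 360°·(3.70 d)/(29.5 d) = 45.2°.
Illuminated fraction = (1 − cos 45.2°)/2 = (1 − 0.705)/2 ≈ 0.147, so 15%.

15%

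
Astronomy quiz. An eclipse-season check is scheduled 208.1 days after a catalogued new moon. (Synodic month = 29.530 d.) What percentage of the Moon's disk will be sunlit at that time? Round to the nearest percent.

2%

208.1 d spans 7 complete synodic months (7 × 29.530 = 206.71 d) plus 1.39 d.
The Moon has covered 1.39/29.530 of its cycle, so θ ≈ 360° × 1.39/29.530 = 16.9°.
With cos θ = 0.957, the lit fraction is (1 − 0.957)/2 ≈ 0.022, so 2%.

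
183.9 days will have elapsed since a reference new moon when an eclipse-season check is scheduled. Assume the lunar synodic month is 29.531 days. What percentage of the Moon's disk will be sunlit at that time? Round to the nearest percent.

43%

183.9/29.531 = 6.227 lunations, so 6 complete cycles and 6.71 d into the next.
Phase angle: θ = 360°·(6.71 d)/(29.531 d) = 81.8°.
cos 81.8° = 0.142, so f = (1 − 0.142)/2 = 0.429, so 43%.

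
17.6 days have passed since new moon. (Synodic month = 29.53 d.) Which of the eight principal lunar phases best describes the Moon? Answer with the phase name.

waning gibbous

At 17.6/29.53 of the cycle, θ ≈ 215° — the waning gibbous range.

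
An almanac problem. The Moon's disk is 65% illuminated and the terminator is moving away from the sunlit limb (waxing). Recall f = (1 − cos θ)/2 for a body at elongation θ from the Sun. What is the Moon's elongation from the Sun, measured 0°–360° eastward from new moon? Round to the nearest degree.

107°

From f = (1 − cos θ)/2: cos θ = 1 − 2×0.65 = -0.300; arccos → 107.5°.
Before full moon the principal value applies: θ = 107.5°.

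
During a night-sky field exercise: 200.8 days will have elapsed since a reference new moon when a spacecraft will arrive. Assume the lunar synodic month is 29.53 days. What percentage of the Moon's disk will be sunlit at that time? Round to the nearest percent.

35%

200.8/29.53 = 6.800 lunations, so 6 complete cycles and 23.62 d into the next.
Phase angle: θ = 360°·(23.62 d)/(29.53 d) = 288.0°.
Illuminated fraction = (1 − cos 288.0°)/2 = (1 − 0.308)/2 ≈ 0.346, so 35%.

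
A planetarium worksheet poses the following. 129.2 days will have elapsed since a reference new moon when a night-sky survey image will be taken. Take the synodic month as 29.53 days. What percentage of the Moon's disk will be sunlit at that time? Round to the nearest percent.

85%

129.2 d spans 4 complete synodic months (4 × 29.53 = 118.12 d) plus 11.08 d.
Elongation θ = 360° × 11.08/29.53 ≈ 135.1°.
cos 135.1° = (-0.708), so f = (1 − (-0.708))/2 = 0.854, so 85%.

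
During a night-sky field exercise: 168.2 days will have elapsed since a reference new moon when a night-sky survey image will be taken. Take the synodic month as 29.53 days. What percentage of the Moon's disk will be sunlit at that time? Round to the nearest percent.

168.2/29.53 = 5.696 lunations, so 5 complete cycles and 20.55 d into the next.
Phase angle: θ = 360°·(20.55 d)/(29.53 d) = 250.5°.
With cos θ = (-0.333), the lit fraction is (1 − (-0.333))/2 ≈ 0.667, so 67%.

67%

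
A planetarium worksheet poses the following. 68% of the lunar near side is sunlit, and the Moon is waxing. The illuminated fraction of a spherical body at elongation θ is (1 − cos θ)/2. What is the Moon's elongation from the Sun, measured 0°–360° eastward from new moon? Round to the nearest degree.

Invert f = (1 − cos θ)/2 to get cos θ = 1 − 2(0.68) = -0.360, hence θ₀ = arccos -0.360 = 111.1°.
Before full moon the principal value applies: θ = 111.1°.

111°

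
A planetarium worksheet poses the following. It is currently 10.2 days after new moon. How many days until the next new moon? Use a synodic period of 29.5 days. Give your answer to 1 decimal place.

19.3 days

The next new moon completes the synodic month: 29.5 − 10.2 = 19.300 days.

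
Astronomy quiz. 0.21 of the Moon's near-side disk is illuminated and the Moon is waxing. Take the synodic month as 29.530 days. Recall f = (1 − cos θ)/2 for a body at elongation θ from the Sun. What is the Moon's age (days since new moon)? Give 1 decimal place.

4.5 days

cos θ = 1 − 2f = 0.580, giving a principal value of 54.5°.
The Moon is waxing (0°–180°), so θ = 54.5° directly.
That fraction of the synodic month is 54.5/360 × 29.530 d ≈ 4.47 d.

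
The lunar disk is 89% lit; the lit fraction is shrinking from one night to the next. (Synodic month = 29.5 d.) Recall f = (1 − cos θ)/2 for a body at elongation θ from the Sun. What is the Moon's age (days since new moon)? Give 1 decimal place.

Invert f = (1 − cos θ)/2 to get cos θ = 1 − 2(0.89) = -0.780, hence θ₀ = arccos -0.780 = 141.3°.
Waning ⇒ past full, so θ = 360° − 141.3° = 218.7°.
Age = 29.5 × 218.7°/360° ≈ 17.92 days.

17.9 days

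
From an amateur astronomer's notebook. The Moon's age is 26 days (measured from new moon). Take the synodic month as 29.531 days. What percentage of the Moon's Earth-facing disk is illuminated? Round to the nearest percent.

The Moon has covered 26/29.531 of its cycle, so θ ≈ 360° × 26/29.531 = 317.0°.
Illuminated fraction = (1 − cos 317.0°)/2 = (1 − 0.731)/2 ≈ 0.135, so 13%.

13%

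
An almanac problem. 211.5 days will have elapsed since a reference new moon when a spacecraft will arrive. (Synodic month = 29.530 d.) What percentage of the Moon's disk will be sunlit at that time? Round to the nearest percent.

24%

Reduce mod P: 211.5 − 7×29.530 = 4.79 d into the current lunation.
Elongation θ = 360° × 4.79/29.530 ≈ 58.4°.
cos 58.4° = 0.524, so f = (1 − 0.524)/2 = 0.238, so 24%.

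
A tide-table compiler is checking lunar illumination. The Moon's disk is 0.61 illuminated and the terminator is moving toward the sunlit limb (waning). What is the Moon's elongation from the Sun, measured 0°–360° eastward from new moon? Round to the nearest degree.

Invert f = (1 − cos θ)/2 to get cos θ = 1 − 2(0.61) = -0.220, hence θ₀ = arccos -0.220 = 102.7°.
Since the Moon is past full (waning), take the reflex angle: θ = 360° − 102.7° = 257.3°.

257°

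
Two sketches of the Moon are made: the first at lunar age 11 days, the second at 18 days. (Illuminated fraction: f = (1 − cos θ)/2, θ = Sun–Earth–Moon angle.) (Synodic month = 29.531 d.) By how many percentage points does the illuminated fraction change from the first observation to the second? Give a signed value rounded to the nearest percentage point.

θ₁ = 360° × 11/29.531 = 134.1°, f₁ = (1 − cos θ₁)/2 = 0.848.
θ₂ = 360° × 18/29.531 = 219.4°, f₂ = (1 − cos θ₂)/2 = 0.886.
Change = f₂ − f₁ = +0.038 → +4 percentage points.

+4 percentage points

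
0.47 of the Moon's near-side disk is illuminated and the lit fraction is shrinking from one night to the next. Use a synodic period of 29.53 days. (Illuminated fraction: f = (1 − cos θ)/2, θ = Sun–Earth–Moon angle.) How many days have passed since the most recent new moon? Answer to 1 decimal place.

22.4 days

cos θ = 1 − 2f = 0.060, giving a principal value of 86.6°.
Since the Moon is past full (waning), take the reflex angle: θ = 360° − 86.6° = 273.4°.
At 360°/29.53 d per day, 273.4° corresponds to 22.43 days.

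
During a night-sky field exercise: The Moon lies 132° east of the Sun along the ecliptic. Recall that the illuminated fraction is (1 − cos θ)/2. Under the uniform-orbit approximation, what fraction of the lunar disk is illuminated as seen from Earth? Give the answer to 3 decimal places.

0.835

cos 132° = (-0.669), so f = (1 − (-0.669))/2 = 0.835.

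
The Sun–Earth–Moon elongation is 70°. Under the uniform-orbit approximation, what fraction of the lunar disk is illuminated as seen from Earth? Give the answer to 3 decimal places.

Half-versine of 70°: (1 − 0.342)/2 = 0.329.

0.329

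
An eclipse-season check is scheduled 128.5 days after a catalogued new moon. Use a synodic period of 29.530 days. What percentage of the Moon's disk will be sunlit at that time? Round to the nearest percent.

Reduce mod P: 128.5 − 4×29.530 = 10.38 d into the current lunation.
Phase angle: θ = 360°·(10.38 d)/(29.530 d) = 126.5°.
With cos θ = (-0.595), the lit fraction is (1 − (-0.595))/2 ≈ 0.798, so 80%.

80%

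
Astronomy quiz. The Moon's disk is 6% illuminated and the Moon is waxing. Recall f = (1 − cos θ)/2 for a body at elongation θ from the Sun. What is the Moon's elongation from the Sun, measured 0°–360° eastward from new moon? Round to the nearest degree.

28°

cos θ = 1 − 2f = 0.880, giving a principal value of 28.4°.
Before full moon the principal value applies: θ = 28.4°.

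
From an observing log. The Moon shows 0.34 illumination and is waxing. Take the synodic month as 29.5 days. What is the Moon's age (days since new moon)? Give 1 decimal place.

5.8 days

From f = (1 − cos θ)/2: cos θ = 1 − 2×0.34 = 0.320; arccos → 71.3°.
Waxing ⇒ before full, so θ = 71.3°.
Age = 29.5 × 71.3°/360° ≈ 5.85 days.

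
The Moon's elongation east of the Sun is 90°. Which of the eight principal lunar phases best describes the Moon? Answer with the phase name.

The first quarter sector spans roughly 68°–112°; 90° falls inside it.

first quarter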